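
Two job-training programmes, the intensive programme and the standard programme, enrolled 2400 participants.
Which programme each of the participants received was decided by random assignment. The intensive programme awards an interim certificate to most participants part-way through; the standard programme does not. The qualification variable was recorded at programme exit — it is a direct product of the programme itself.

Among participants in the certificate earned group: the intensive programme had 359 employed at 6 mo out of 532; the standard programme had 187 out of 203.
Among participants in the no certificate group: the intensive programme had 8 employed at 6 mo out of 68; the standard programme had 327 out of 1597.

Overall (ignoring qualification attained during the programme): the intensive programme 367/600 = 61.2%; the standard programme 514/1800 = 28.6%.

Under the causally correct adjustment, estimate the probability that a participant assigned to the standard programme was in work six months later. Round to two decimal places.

0.29

Qualification attained during the programme is recorded after the programme and is itself shifted by it — it sits on the causal path from programme to outcome. Conditioning on a mediator would strip out part of the effect we want; the pooled comparison gives the total causal effect.
So P(outcome | do(the standard programme)) is just the pooled rate for the standard programme: 514/1800 = 0.286.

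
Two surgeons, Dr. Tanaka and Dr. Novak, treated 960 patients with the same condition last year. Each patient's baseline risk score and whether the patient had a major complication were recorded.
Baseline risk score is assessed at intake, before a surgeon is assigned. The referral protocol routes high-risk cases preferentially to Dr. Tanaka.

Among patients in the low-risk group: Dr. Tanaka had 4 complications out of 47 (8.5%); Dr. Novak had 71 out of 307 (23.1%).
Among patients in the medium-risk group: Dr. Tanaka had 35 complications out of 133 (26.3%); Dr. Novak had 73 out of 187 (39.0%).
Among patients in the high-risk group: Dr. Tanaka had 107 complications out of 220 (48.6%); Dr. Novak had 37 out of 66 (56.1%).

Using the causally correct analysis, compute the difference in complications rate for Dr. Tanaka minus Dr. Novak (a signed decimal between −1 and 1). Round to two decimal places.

-0.12

Within every baseline risk score level Dr. Tanaka has the lower rate, yet pooled Dr. Novak does — Simpson's reversal.
Baseline risk score is set before the surgeon has any effect — it is not caused by the surgeon — and it independently drives the outcome. That makes it a confounder, so the causal comparison is within baseline risk score levels.
Adjusting over the population distribution of baseline risk score: 0.369·(0.085−0.231) + 0.333·(0.263−0.390) + 0.298·(0.486−0.561) = -0.118.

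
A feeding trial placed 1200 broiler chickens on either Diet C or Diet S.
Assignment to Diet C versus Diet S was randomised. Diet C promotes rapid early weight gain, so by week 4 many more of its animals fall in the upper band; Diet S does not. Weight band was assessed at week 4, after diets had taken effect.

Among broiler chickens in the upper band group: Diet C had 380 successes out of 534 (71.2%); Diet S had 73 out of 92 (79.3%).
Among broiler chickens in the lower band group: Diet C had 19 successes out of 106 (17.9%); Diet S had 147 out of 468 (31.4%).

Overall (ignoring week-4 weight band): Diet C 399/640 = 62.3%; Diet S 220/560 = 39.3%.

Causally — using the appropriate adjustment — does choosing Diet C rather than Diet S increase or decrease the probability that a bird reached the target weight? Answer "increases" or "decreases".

Week-4 weight band lies on the pathway diet → week-4 weight band → outcome, so adjusting for it blocks the indirect effect. For the total causal effect of diet, use the unadjusted pooled rates.
Pooled: Diet C 62.3% vs Diet S 39.3%; Diet C is higher overall.

increases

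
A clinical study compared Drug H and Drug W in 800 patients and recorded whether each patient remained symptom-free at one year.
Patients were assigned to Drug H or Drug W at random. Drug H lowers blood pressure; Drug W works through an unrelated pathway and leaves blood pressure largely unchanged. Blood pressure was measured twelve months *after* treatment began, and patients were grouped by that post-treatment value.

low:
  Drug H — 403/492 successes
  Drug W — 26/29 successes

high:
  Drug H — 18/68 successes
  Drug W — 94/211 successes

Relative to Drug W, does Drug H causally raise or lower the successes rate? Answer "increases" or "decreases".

increases

The stratified and pooled comparisons disagree (Drug W wins within each blood pressure; Drug H wins overall), so the answer turns on the causal role of blood pressure.
Blood pressure is recorded after the drug and is itself shifted by it — it sits on the causal path from drug to outcome. Conditioning on a mediator would strip out part of the effect we want; the pooled comparison gives the total causal effect.
Pooled: Drug H 75.2% vs Drug W 50.0%; Drug H is higher overall.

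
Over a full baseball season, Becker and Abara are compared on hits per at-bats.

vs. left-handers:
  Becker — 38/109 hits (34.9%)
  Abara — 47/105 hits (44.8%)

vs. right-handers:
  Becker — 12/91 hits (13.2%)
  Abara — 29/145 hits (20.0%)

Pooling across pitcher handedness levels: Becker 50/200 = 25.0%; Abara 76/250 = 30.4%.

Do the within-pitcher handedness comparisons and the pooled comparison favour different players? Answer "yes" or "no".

no

Within each pitcher handedness level (vs. left-handers 34.9% vs 44.8%; vs. right-handers 13.2% vs 20.0%), Abara has the higher rate every time. Pooled: 25.0% vs 30.4% — Abara has the higher rate overall. They agree.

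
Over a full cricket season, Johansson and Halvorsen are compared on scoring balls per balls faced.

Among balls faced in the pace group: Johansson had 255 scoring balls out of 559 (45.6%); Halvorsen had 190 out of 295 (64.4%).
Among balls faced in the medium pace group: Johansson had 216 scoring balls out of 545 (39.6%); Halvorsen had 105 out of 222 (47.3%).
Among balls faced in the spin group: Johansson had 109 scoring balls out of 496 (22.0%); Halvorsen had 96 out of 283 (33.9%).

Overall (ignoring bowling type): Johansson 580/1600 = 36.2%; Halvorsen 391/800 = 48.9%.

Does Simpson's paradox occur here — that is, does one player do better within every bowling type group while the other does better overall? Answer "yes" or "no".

Within each bowling type level (pace 45.6% vs 64.4%; medium pace 39.6% vs 47.3%; spin 22.0% vs 33.9%), Halvorsen has the higher rate every time. Pooled: 36.2% vs 48.9% — Halvorsen has the higher rate overall. They agree.

no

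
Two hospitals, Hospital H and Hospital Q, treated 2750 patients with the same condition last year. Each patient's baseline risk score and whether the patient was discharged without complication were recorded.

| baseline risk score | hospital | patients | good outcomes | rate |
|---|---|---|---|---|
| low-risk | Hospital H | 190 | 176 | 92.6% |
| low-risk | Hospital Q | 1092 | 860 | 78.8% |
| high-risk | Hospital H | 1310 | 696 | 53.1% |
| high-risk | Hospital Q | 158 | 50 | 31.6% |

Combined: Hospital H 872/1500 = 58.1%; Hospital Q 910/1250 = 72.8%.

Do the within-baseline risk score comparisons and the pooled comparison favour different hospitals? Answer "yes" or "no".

Within each baseline risk score level (low-risk 92.6% vs 78.8%; high-risk 53.1% vs 31.6%), Hospital H has the higher rate every time. Pooled: 58.1% vs 72.8% — Hospital Q has the higher rate overall. The two comparisons disagree.

yes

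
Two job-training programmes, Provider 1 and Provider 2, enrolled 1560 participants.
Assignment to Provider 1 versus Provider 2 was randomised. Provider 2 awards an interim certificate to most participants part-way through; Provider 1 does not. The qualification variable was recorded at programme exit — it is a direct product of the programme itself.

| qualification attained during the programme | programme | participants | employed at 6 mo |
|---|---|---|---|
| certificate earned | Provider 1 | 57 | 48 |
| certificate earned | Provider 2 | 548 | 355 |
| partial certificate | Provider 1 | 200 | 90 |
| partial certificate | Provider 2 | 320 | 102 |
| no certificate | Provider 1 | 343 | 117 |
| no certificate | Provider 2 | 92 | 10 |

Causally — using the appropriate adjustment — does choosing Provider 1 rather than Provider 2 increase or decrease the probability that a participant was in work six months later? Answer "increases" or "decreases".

decreases

Provider 1 is higher inside every qualification attained during the programme stratum but Provider 2 is higher in aggregate. Whether to stratify depends on how qualification attained during the programme relates to the programme.
Stratifying would compare programmes among participants the programmes themselves sorted into qualification attained during the programme groups — a form of selection on an intermediate. The unconditioned pooled rates give the total causal effect.
Pooled: Provider 1 42.5% vs Provider 2 48.6%; Provider 2 is higher overall.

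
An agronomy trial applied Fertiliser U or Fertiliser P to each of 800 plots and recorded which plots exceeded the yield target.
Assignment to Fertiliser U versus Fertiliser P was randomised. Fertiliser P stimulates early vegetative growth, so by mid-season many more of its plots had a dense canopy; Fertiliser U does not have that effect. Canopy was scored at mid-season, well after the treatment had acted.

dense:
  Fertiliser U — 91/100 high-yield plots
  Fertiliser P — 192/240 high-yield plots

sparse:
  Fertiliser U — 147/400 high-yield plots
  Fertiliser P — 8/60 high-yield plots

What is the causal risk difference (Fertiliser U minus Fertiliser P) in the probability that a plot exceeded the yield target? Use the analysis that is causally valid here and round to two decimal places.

The distribution of mid-season canopy is itself part of what the fertiliser does — it is an intermediate outcome. Holding it fixed would remove that part of the effect; the total effect is the pooled difference.
The causal difference is the pooled difference: 0.476 − 0.667 = -0.191.

-0.19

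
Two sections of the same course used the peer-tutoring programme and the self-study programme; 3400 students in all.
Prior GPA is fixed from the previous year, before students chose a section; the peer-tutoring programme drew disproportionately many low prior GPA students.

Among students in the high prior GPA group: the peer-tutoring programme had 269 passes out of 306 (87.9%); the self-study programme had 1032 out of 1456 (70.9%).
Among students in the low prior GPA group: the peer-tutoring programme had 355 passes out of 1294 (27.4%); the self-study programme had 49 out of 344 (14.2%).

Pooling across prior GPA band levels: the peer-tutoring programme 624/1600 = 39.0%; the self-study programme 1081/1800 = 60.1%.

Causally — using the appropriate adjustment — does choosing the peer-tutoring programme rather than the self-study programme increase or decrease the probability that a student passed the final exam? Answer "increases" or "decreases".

The stratified and pooled comparisons disagree (the peer-tutoring programme wins within each prior GPA band; the self-study programme wins overall), so the answer turns on the causal role of prior GPA band.
Since prior GPA band is a pre-existing factor (not a product of the teaching method) and it affects the outcome on its own, it is a confounder. The stratified rates, not the pooled rate, identify the causal effect.
Within each level — high prior GPA: 87.9% vs 70.9%; low prior GPA: 27.4% vs 14.2% — the peer-tutoring programme is higher every time.

increases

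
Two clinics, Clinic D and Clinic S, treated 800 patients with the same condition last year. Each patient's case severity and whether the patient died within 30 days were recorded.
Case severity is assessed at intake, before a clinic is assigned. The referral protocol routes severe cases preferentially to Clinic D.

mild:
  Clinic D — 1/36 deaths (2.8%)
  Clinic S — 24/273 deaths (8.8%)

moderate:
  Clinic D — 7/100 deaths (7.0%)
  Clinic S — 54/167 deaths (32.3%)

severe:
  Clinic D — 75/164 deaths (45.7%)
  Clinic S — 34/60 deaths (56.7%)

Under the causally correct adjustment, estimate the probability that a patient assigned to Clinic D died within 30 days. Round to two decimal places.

Here case severity is a common cause — it drives both which clinic a case falls under and the outcome. The crude comparison mixes populations; the stratum-specific rates are the causally relevant ones.
Standardising Clinic D to the population case severity mix: 0.386·1/36 + 0.334·7/100 + 0.280·75/164 = 0.162.

0.16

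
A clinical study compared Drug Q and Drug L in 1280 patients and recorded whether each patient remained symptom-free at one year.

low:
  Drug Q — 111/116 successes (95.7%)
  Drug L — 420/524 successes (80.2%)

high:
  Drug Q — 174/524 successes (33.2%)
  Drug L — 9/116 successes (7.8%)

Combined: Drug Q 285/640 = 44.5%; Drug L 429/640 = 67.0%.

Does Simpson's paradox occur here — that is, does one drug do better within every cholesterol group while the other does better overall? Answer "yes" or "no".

Within each cholesterol level (low 95.7% vs 80.2%; high 33.2% vs 7.8%), Drug Q has the higher rate every time. Pooled: 44.5% vs 67.0% — Drug L has the higher rate overall. The two comparisons disagree.

yes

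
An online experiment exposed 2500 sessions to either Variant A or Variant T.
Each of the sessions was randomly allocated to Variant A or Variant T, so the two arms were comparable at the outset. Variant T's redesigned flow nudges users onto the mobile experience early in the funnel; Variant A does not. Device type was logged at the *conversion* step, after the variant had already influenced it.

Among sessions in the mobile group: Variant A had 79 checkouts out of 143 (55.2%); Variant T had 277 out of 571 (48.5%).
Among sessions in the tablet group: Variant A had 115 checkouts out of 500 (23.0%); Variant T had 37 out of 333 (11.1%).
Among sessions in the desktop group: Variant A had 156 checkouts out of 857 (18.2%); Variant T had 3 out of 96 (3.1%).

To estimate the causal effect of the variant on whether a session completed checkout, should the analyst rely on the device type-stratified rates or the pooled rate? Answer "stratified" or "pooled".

Stratifying would compare variants among sessions the variants themselves sorted into device type groups — a form of selection on an intermediate. The unconditioned pooled rates give the total causal effect.
Pooled: Variant A 23.3% vs Variant T 31.7%; Variant T is higher overall.

pooled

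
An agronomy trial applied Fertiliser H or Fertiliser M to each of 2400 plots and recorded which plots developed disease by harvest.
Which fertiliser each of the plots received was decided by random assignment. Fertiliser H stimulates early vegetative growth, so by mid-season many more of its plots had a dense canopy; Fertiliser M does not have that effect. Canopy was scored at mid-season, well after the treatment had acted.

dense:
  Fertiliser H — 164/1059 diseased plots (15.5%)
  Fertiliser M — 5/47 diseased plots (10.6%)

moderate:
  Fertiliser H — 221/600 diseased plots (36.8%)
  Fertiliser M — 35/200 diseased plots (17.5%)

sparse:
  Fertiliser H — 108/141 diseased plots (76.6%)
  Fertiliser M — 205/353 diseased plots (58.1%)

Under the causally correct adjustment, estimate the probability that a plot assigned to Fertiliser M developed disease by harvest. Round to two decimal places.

0.41

The distribution of mid-season canopy is itself part of what the fertiliser does — it is an intermediate outcome. Holding it fixed would remove that part of the effect; the total effect is the pooled difference.
So P(outcome | do(Fertiliser M)) is just the pooled rate for Fertiliser M: 245/600 = 0.408.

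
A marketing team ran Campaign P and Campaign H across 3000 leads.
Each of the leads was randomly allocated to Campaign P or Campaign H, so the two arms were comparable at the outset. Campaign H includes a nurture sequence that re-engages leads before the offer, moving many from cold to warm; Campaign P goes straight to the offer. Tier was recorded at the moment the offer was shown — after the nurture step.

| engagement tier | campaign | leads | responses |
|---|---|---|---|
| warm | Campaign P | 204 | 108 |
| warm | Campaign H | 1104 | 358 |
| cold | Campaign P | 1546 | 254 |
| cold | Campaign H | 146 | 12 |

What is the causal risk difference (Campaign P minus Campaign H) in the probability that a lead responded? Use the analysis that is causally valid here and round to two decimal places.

-0.09

Within every engagement tier level Campaign P has the higher rate, yet pooled Campaign H does — Simpson's reversal.
The distribution of engagement tier is itself part of what the campaign does — it is an intermediate outcome. Holding it fixed would remove that part of the effect; the total effect is the pooled difference.
The causal difference is the pooled difference: 0.207 − 0.296 = -0.089.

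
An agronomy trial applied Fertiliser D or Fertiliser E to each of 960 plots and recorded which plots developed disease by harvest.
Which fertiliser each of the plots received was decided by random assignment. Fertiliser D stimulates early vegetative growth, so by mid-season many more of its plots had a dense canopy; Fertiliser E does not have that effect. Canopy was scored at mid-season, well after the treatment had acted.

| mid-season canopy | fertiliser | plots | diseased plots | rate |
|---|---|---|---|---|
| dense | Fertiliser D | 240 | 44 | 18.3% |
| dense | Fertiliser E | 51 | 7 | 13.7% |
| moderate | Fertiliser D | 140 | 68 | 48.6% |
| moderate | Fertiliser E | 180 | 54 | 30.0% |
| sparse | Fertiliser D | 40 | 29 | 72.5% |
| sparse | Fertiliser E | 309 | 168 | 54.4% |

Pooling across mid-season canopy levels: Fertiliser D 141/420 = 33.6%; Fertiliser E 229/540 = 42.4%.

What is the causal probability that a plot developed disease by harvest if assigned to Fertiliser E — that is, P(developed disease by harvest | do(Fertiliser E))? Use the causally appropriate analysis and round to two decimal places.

0.42

Because the fertiliser influences mid-season canopy, mid-season canopy is a post-treatment mediator, not a confounder. Stratifying on it would bias the estimate; the causal effect is the crude pooled difference.
So P(outcome | do(Fertiliser E)) is just the pooled rate for Fertiliser E: 229/540 = 0.424.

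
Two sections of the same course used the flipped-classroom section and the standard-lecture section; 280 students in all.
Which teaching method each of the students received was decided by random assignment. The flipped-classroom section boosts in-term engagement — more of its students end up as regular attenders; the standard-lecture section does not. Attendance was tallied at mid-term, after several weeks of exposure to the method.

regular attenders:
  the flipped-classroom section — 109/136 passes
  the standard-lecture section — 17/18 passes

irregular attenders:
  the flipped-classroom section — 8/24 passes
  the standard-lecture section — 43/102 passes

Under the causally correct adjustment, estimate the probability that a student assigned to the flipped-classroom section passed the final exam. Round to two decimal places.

0.73

The stratified and pooled comparisons disagree (the standard-lecture section wins within each mid-term attendance; the flipped-classroom section wins overall), so the answer turns on the causal role of mid-term attendance.
Stratifying would compare teaching methods among students the teaching methods themselves sorted into mid-term attendance groups — a form of selection on an intermediate. The unconditioned pooled rates give the total causal effect.
So P(outcome | do(the flipped-classroom section)) is just the pooled rate for the flipped-classroom section: 117/160 = 0.731.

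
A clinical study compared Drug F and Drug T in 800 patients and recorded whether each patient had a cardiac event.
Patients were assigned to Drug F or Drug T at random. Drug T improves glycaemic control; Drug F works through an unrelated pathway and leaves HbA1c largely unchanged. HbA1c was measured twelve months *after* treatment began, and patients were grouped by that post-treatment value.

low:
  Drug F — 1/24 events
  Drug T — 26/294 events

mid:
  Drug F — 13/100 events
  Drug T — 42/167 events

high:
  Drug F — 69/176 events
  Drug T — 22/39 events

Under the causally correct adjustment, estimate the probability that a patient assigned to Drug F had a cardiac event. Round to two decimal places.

Stratifying would compare drugs among patients the drugs themselves sorted into HbA1c groups — a form of selection on an intermediate. The unconditioned pooled rates give the total causal effect.
So P(outcome | do(Drug F)) is just the pooled rate for Drug F: 83/300 = 0.277.

0.28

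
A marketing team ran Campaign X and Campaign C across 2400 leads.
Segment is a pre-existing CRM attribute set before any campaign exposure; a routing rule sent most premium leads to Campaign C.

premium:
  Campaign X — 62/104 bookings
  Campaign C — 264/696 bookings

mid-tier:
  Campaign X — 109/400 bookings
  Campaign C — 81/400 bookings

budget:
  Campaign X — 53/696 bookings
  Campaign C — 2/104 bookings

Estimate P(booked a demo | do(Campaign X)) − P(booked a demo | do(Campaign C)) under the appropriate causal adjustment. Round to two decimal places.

+0.11

Campaign X is higher inside every customer segment stratum but Campaign C is higher in aggregate. Whether to stratify depends on how customer segment relates to the campaign.
Customer segment differs across campaigns for reasons unrelated to any effect of the campaign itself, and it separately predicts the outcome — a classic confounder. We must compare within customer segment levels.
Adjusting over the population distribution of customer segment: 0.333·(0.596−0.379) + 0.333·(0.273−0.203) + 0.333·(0.076−0.019) = +0.115.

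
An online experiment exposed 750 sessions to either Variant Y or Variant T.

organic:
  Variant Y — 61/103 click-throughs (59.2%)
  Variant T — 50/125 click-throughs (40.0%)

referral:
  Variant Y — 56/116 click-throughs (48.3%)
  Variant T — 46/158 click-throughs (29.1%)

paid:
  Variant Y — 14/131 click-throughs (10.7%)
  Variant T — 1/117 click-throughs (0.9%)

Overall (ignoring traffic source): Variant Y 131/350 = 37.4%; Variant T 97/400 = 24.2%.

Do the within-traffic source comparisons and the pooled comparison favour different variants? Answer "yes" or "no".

Within each traffic source level (organic 59.2% vs 40.0%; referral 48.3% vs 29.1%; paid 10.7% vs 0.9%), Variant Y has the higher rate every time. Pooled: 37.4% vs 24.2% — Variant Y has the higher rate overall. They agree.

no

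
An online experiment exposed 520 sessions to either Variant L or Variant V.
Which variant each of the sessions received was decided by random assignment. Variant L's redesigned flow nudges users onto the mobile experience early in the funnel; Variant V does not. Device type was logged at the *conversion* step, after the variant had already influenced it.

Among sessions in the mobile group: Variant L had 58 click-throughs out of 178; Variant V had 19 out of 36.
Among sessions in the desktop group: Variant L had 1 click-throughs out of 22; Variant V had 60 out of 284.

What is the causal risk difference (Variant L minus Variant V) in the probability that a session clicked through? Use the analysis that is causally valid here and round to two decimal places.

Stratifying would compare variants among sessions the variants themselves sorted into device type groups — a form of selection on an intermediate. The unconditioned pooled rates give the total causal effect.
The causal difference is the pooled difference: 0.295 − 0.247 = +0.048.

+0.05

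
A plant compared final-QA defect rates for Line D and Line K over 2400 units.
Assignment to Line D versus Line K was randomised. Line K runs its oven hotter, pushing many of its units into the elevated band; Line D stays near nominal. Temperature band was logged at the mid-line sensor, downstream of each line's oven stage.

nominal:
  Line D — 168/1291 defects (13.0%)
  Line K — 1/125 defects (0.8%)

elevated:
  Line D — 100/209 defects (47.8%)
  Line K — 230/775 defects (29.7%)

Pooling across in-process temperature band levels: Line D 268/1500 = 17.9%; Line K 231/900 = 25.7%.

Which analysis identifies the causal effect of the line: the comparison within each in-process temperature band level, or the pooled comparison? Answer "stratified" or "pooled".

In-process temperature band is recorded after the line and is itself shifted by it — it sits on the causal path from line to outcome. Conditioning on a mediator would strip out part of the effect we want; the pooled comparison gives the total causal effect.
Pooled: Line D 17.9% vs Line K 25.7%; Line D is lower overall.

pooled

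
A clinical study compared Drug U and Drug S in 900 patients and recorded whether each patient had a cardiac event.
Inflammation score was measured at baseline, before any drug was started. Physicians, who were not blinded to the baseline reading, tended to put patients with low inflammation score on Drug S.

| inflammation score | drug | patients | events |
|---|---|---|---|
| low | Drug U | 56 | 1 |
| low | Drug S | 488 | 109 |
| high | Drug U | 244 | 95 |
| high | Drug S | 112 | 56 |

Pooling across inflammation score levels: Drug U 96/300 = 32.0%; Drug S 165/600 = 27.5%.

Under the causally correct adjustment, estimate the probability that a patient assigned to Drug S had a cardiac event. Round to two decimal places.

0.33

Inflammation score differs across drugs for reasons unrelated to any effect of the drug itself, and it separately predicts the outcome — a classic confounder. We must compare within inflammation score levels.
Standardising Drug S to the population inflammation score mix: 0.604·109/488 + 0.396·56/112 = 0.333.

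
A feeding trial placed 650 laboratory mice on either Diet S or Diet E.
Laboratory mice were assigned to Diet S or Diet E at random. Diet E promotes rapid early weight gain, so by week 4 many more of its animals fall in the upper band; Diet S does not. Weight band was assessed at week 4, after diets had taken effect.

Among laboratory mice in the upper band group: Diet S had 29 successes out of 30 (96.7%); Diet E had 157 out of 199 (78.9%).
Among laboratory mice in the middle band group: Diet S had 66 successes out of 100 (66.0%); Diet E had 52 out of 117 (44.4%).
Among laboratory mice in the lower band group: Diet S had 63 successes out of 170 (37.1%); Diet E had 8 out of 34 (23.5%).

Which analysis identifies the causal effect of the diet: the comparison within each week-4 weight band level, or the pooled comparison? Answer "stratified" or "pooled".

Because the diet influences week-4 weight band, week-4 weight band is a post-treatment mediator, not a confounder. Stratifying on it would bias the estimate; the causal effect is the crude pooled difference.
Pooled: Diet S 52.7% vs Diet E 62.0%; Diet E is higher overall.

pooled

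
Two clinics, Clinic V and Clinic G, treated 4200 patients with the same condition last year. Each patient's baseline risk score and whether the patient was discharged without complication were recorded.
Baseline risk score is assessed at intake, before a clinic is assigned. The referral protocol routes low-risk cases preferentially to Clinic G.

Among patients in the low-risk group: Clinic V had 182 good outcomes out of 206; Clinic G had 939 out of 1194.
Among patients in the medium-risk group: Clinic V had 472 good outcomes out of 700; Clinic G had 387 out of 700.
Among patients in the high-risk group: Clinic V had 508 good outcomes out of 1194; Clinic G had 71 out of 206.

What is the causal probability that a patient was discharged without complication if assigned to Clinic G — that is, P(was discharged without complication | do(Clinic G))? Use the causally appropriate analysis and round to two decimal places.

The baseline risk score-specific comparison favours Clinic V throughout, but the pooled figures favour Clinic G. The question is whether to condition on baseline risk score.
Baseline risk score satisfies the back-door criterion: it is not a descendant of the clinic, and it blocks the spurious path from clinic to outcome. Adjusting for it (i.e., using the within-baseline risk score rates) gives the causal effect.
Standardising Clinic G to the population baseline risk score mix: 0.333·939/1194 + 0.333·387/700 + 0.333·71/206 = 0.561.

0.56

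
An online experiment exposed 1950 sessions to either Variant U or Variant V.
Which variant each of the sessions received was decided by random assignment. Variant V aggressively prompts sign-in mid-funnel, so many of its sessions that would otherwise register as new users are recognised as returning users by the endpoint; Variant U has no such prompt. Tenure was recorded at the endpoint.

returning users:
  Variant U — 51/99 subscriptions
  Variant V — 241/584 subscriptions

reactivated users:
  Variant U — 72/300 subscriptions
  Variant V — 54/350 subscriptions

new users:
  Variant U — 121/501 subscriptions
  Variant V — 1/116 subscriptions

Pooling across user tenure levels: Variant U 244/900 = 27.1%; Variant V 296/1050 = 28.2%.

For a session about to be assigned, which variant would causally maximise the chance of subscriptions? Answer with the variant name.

Variant U is higher inside every user tenure stratum but Variant V is higher in aggregate. Whether to stratify depends on how user tenure relates to the variant.
User tenure is recorded after the variant and is itself shifted by it — it sits on the causal path from variant to outcome. Conditioning on a mediator would strip out part of the effect we want; the pooled comparison gives the total causal effect.
Pooled: Variant U 27.1% vs Variant V 28.2%; Variant V is higher overall.

Variant V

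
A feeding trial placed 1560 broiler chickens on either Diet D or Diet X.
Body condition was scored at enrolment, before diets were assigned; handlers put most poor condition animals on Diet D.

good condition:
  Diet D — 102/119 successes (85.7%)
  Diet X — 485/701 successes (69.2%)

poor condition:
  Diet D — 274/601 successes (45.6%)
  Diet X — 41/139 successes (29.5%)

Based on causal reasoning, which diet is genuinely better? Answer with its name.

Diet D

Here starting body condition is a common cause — it drives both which diet a case falls under and the outcome. The crude comparison mixes populations; the stratum-specific rates are the causally relevant ones.
Within each level — good condition: 85.7% vs 69.2%; poor condition: 45.6% vs 29.5% — Diet D is higher every time.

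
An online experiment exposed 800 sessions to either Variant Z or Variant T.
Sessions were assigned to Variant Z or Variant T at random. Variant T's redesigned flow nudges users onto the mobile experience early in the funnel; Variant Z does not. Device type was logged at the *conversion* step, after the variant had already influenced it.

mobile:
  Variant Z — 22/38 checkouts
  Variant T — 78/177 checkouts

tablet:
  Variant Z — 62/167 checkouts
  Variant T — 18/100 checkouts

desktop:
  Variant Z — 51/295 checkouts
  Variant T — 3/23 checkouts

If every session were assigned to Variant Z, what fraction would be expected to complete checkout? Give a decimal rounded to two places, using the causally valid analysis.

0.27

Because the variant influences device type, device type is a post-treatment mediator, not a confounder. Stratifying on it would bias the estimate; the causal effect is the crude pooled difference.
So P(outcome | do(Variant Z)) is just the pooled rate for Variant Z: 135/500 = 0.270.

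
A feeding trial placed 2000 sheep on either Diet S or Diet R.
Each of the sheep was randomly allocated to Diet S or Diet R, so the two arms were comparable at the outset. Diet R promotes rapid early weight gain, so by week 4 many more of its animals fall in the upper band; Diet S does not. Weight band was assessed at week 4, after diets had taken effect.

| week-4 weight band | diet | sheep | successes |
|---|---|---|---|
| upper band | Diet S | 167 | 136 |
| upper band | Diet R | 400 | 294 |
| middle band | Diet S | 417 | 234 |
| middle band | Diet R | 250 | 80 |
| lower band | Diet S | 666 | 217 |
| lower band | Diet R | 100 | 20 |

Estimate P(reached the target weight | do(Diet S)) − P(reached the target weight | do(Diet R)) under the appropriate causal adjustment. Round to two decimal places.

The week-4 weight band-specific comparison favours Diet S throughout, but the pooled figures favour Diet R. The question is whether to condition on week-4 weight band.
Because the diet influences week-4 weight band, week-4 weight band is a post-treatment mediator, not a confounder. Stratifying on it would bias the estimate; the causal effect is the crude pooled difference.
The causal difference is the pooled difference: 0.470 − 0.525 = -0.056.

-0.06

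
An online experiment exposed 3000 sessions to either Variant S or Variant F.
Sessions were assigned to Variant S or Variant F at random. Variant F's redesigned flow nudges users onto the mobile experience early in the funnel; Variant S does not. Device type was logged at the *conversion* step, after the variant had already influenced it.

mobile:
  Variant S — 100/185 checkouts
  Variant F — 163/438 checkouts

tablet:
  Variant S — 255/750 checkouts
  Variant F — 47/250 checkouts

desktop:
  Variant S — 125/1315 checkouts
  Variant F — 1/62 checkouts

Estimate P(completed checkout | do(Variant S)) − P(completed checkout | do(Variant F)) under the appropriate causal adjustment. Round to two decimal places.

-0.07

Device type lies on the pathway variant → device type → outcome, so adjusting for it blocks the indirect effect. For the total causal effect of variant, use the unadjusted pooled rates.
The causal difference is the pooled difference: 0.213 − 0.281 = -0.068.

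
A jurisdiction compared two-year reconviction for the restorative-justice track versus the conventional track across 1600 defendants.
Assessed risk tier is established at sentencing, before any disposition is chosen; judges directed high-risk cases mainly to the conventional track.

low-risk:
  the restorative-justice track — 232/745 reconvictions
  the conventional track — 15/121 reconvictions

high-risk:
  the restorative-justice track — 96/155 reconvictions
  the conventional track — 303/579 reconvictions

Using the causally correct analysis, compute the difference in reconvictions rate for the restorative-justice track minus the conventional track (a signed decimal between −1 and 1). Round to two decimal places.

+0.15

Assessed risk tier differs across dispositions for reasons unrelated to any effect of the disposition itself, and it separately predicts the outcome — a classic confounder. We must compare within assessed risk tier levels.
Adjusting over the population distribution of assessed risk tier: 0.541·(0.311−0.124) + 0.459·(0.619−0.523) = +0.146.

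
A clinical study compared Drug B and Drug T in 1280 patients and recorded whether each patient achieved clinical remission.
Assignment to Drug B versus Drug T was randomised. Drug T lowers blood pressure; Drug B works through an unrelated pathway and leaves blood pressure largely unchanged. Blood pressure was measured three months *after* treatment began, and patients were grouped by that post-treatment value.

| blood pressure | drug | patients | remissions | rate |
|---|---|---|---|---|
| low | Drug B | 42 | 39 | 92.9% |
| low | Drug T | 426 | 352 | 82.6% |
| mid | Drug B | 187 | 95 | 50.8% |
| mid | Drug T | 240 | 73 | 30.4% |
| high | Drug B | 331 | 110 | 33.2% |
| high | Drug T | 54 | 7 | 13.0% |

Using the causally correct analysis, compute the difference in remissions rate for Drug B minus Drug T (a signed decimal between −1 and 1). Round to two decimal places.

-0.16

Blood pressure lies on the pathway drug → blood pressure → outcome, so adjusting for it blocks the indirect effect. For the total causal effect of drug, use the unadjusted pooled rates.
The causal difference is the pooled difference: 0.436 − 0.600 = -0.164.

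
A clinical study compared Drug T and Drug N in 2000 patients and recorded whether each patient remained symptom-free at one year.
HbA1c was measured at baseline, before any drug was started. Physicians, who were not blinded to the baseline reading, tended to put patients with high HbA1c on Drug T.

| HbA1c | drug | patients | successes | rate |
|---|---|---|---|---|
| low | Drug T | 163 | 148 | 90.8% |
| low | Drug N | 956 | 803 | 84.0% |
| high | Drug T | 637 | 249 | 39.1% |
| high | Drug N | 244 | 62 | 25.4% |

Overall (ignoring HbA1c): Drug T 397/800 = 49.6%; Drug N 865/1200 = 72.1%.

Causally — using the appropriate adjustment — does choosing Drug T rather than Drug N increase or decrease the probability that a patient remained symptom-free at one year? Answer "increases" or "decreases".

increases

The stratified and pooled comparisons disagree (Drug T wins within each HbA1c; Drug N wins overall), so the answer turns on the causal role of HbA1c.
Here HbA1c is a common cause — it drives both which drug a case falls under and the outcome. The crude comparison mixes populations; the stratum-specific rates are the causally relevant ones.
Within each level — low: 90.8% vs 84.0%; high: 39.1% vs 25.4% — Drug T is higher every time.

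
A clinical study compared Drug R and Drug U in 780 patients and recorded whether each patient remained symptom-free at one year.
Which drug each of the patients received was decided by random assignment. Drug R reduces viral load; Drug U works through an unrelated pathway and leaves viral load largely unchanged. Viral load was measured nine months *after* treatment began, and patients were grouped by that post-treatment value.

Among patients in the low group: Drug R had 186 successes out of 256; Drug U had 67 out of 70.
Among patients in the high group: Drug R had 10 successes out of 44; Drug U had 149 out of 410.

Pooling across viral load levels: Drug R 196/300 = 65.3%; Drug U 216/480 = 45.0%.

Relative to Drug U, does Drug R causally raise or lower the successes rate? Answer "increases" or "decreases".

Drug U is higher inside every viral load stratum but Drug R is higher in aggregate. Whether to stratify depends on how viral load relates to the drug.
Because the drug influences viral load, viral load is a post-treatment mediator, not a confounder. Stratifying on it would bias the estimate; the causal effect is the crude pooled difference.
Pooled: Drug R 65.3% vs Drug U 45.0%; Drug R is higher overall.

increases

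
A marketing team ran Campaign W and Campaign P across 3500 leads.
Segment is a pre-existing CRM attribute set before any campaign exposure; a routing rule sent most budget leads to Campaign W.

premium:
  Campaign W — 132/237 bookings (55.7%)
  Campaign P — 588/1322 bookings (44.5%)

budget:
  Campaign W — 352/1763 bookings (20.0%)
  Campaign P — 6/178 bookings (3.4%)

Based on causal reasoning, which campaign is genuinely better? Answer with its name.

Customer segment differs across campaigns for reasons unrelated to any effect of the campaign itself, and it separately predicts the outcome — a classic confounder. We must compare within customer segment levels.
Within each level — premium: 55.7% vs 44.5%; budget: 20.0% vs 3.4% — Campaign W is higher every time.

Campaign W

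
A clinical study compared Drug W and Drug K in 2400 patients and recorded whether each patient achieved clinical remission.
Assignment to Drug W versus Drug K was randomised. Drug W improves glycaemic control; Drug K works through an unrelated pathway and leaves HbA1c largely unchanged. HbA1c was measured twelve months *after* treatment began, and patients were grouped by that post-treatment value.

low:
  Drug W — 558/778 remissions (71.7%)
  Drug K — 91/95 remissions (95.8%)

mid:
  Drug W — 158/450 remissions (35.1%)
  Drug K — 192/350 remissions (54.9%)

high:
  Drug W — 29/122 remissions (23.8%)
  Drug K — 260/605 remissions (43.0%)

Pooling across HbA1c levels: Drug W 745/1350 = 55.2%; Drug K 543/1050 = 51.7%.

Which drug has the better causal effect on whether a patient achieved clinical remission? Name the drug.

Drug W

Drug K is higher inside every HbA1c stratum but Drug W is higher in aggregate. Whether to stratify depends on how HbA1c relates to the drug.
HbA1c lies on the pathway drug → HbA1c → outcome, so adjusting for it blocks the indirect effect. For the total causal effect of drug, use the unadjusted pooled rates.
Pooled: Drug W 55.2% vs Drug K 51.7%; Drug W is higher overall.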